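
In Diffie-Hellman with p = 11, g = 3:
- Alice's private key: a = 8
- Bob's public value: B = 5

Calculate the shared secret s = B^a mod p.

Step 1: s = B^a mod p = 5^8 mod 11.
  5^1 mod 11 = 5
  5^2 mod 11 = (5 * 5) mod 11 = 3
  5^3 mod 11 = (3 * 5) mod 11 = 4
  5^4 mod 11 = (4 * 5) mod 11 = 9
  5^5 mod 11 = (9 * 5) mod 11 = 1
  5^6 mod 11 = (1 * 5) mod 11 = 5
  5^7 mod 11 = (5 * 5) mod 11 = 3
  5^8 mod 11 = (3 * 5) mod 11 = 4
Result: shared secret = 4.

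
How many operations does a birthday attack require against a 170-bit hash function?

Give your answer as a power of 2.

Step 1: The birthday paradox gives collision probability ~50% after sqrt(2^n) = 2^(n/2) hashes.
Step 2: For 170-bit output: 2^(170/2) = 2^85.
Step 3: Approximately 2^85 hash computations needed.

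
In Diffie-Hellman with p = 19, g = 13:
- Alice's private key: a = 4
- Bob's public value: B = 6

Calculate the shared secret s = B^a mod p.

Step 1: s = B^a mod p = 6^4 mod 19.
  6^1 mod 19 = 6
  6^2 mod 19 = (6 * 6) mod 19 = 17
  6^3 mod 19 = (17 * 6) mod 19 = 7
  6^4 mod 19 = (7 * 6) mod 19 = 4
Result: shared secret = 4.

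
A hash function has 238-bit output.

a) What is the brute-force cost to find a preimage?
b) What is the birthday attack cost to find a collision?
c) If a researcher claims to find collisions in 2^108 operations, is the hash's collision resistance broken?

Step 1: Preimage resistance requires brute-force of 2^238 operations.
Step 2: Collision resistance (birthday bound) = 2^(238/2) = 2^119.
Step 3: The claimed attack costs 2^108 operations.
Step 4: Since 2^108 < 2^119, the claimed attack beats the generic birthday bound, so collision resistance is broken.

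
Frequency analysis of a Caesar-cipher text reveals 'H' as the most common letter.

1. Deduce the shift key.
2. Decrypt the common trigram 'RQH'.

Step 1: In English, 'E' is the most frequent letter (12.7%).
Step 2: The most frequent ciphertext letter is 'H' (position 7).
Step 3: Shift = (7 - 4) mod 26 = 3.
Step 4: Decrypt 'RQH' by shifting back 3:
  R -> O
  Q -> N
  H -> E
Step 5: 'RQH' decrypts to 'ONE'.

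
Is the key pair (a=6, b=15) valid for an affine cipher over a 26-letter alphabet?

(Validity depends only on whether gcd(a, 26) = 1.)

Step 1: Compute gcd(6, 26).
Step 2: gcd(6, 26) = 2.
Since gcd = 2 != 1, 6 shares a common factor with 26, so it cannot be used.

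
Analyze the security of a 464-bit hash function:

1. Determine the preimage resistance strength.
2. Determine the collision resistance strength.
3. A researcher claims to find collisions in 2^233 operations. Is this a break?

Step 1: Preimage resistance requires brute-force of 2^464 operations.
Step 2: Collision resistance (birthday bound) = 2^(464/2) = 2^232.
Step 3: The claimed attack costs 2^233 operations.
Step 4: Since 2^233 >= 2^232, the claimed attack is no faster than the generic birthday attack, so this does not break collision resistance.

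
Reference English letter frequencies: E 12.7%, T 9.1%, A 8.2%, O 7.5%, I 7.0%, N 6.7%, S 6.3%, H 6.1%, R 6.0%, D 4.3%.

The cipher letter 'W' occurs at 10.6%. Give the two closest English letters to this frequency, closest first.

Step 1: Observed frequency of 'W' is 10.6%.
Step 2: Compute distances to each reference frequency and sort:
  T (9.1%): difference = 1.5% <-- BEST
  E (12.7%): difference = 2.1% <-- RUNNER-UP
  A (8.2%): difference = 2.4%
  O (7.5%): difference = 3.1%
  I (7.0%): difference = 3.6%
Step 3: Most likely is 'T' (9.1%, diff 1.5%); second most likely is 'E' (12.7%, diff 2.1%).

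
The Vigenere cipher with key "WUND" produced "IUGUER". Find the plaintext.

Step 1: Extend key: WUNDWU
Step 2: Decrypt each letter (c - k) mod 26:
  I(8) - W(22) = (8-22) mod 26 = 12 = M
  U(20) - U(20) = (20-20) mod 26 = 0 = A
  G(6) - N(13) = (6-13) mod 26 = 19 = T
  U(20) - D(3) = (20-3) mod 26 = 17 = R
  E(4) - W(22) = (4-22) mod 26 = 8 = I
  R(17) - U(20) = (17-20) mod 26 = 23 = X
Plaintext: MATRIX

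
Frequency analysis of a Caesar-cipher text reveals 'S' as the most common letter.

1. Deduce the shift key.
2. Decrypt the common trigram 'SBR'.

Step 1: In English, 'E' is the most frequent letter (12.7%).
Step 2: The most frequent ciphertext letter is 'S' (position 18).
Step 3: Shift = (18 - 4) mod 26 = 14.
Step 4: Decrypt 'SBR' by shifting back 14:
  S -> E
  B -> N
  R -> D
Step 5: 'SBR' decrypts to 'END'.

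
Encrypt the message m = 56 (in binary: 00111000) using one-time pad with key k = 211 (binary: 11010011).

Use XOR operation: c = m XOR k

Step 1: Write out the XOR operation bit by bit:
  Message: 00111000
  Key:     11010011
  XOR:     11101011
Step 2: Convert to decimal: 11101011 = 235.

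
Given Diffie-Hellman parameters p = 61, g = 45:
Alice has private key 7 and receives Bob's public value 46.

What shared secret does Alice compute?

Step 1: s = B^a mod p = 46^7 mod 61.
  46^1 mod 61 = 46
  46^2 mod 61 = (46 * 46) mod 61 = 42
  46^3 mod 61 = (42 * 46) mod 61 = 41
  46^4 mod 61 = (41 * 46) mod 61 = 56
  46^5 mod 61 = (56 * 46) mod 61 = 14
  46^6 mod 61 = (14 * 46) mod 61 = 34
  46^7 mod 61 = (34 * 46) mod 61 = 39
Result: shared secret = 39.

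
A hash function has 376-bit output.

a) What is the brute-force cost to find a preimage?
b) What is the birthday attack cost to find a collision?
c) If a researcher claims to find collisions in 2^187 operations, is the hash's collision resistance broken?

Step 1: Preimage resistance requires brute-force of 2^376 operations.
Step 2: Collision resistance (birthday bound) = 2^(376/2) = 2^188.
Step 3: The claimed attack costs 2^187 operations.
Step 4: Since 2^187 < 2^188, the claimed attack beats the generic birthday bound, so collision resistance is broken.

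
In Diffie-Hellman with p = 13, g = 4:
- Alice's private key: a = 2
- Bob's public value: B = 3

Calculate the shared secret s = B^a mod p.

Step 1: s = B^a mod p = 3^2 mod 13.
  3^1 mod 13 = 3
  3^2 mod 13 = (3 * 3) mod 13 = 9
Result: shared secret = 9.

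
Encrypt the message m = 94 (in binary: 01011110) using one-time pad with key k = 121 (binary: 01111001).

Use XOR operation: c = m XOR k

Step 1: Write out the XOR operation bit by bit:
  Message: 01011110
  Key:     01111001
  XOR:     00100111
Step 2: Convert to decimal: 00100111 = 39.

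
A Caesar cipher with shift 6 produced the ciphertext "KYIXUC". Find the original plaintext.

Step 1: Reverse the shift by subtracting 6 from each letter position.
  K (position 10) -> position (10-6) mod 26 = 4 -> E
  Y (position 24) -> position (24-6) mod 26 = 18 -> S
  I (position 8) -> position (8-6) mod 26 = 2 -> C
  X (position 23) -> position (23-6) mod 26 = 17 -> R
  U (position 20) -> position (20-6) mod 26 = 14 -> O
  C (position 2) -> position (2-6) mod 26 = 22 -> W
Decrypted message: ESCROW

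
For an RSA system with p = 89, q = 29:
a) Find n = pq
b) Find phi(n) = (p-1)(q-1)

Step 1: n = p * q = 89 * 29 = 2581.
Step 2: phi(n) = (p-1)(q-1) = 88 * 28 = 2464.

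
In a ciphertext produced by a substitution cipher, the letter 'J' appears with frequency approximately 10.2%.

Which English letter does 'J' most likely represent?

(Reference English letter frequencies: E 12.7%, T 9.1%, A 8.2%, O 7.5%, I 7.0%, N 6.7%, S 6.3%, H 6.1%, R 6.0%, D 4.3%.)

Step 1: The observed frequency is 10.2%.
Step 2: Compare with English frequencies:
  E: 12.7% (difference: 2.5%)
  T: 9.1% (difference: 1.1%) <-- closest
  A: 8.2% (difference: 2.0%)
  O: 7.5% (difference: 2.7%)
  I: 7.0% (difference: 3.2%)
  N: 6.7% (difference: 3.5%)
  S: 6.3% (difference: 3.9%)
  H: 6.1% (difference: 4.1%)
  R: 6.0% (difference: 4.2%)
  D: 4.3% (difference: 5.9%)
Step 3: 'J' most likely represents 'T' (frequency 9.1%).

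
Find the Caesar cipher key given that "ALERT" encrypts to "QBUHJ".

Step 1: Compare first letters: A (position 0) -> Q (position 16).
Step 2: Shift = (16 - 0) mod 26 = 16.
The shift value is 16.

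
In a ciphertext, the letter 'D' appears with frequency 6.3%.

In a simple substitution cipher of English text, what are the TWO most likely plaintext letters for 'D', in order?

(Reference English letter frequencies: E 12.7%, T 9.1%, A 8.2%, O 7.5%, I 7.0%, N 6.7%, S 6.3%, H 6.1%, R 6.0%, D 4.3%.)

Step 1: Observed frequency of 'D' is 6.3%.
Step 2: Compute distances to each reference frequency and sort:
  S (6.3%): difference = 0.0% <-- BEST
  H (6.1%): difference = 0.2% <-- RUNNER-UP
  R (6.0%): difference = 0.3%
  N (6.7%): difference = 0.4%
  I (7.0%): difference = 0.7%
Step 3: Most likely is 'S' (6.3%, diff 0.0%); second most likely is 'H' (6.1%, diff 0.2%).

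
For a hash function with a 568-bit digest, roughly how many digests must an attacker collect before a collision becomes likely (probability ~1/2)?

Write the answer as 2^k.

Step 1: The birthday paradox gives collision probability ~50% after sqrt(2^n) = 2^(n/2) hashes.
Step 2: For 568-bit output: 2^(568/2) = 2^284.
Step 3: Approximately 2^284 hash computations needed.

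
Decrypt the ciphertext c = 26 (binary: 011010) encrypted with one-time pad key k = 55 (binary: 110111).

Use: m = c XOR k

Step 1: XOR ciphertext with key:
  Ciphertext: 011010
  Key:        110111
  XOR:        101101
Step 2: Plaintext = 101101 = 45 in decimal.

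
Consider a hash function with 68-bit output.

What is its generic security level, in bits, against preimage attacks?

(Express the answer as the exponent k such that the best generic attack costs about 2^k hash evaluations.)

Step 1: The hash has a 68-bit output.
Step 2: Preimage resistance means: given a digest h(x), it should be infeasible to find any input that hashes to it.
With a 68-bit output there are 2^68 possible digests, so a generic brute-force preimage search costs about 2^68 evaluations.
Step 3: Security level = 68 bits.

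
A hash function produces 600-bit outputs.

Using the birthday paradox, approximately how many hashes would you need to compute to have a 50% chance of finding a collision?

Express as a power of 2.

Step 1: The birthday paradox gives collision probability ~50% after sqrt(2^n) = 2^(n/2) hashes.
Step 2: For 600-bit output: 2^(600/2) = 2^300.
Step 3: Approximately 2^300 hash computations needed.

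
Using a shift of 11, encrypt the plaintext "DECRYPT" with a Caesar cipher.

Step 1: For each letter, shift forward by 11 positions (mod 26).
  D (position 3) -> position (3+11) mod 26 = 14 -> O
  E (position 4) -> position (4+11) mod 26 = 15 -> P
  C (position 2) -> position (2+11) mod 26 = 13 -> N
  R (position 17) -> position (17+11) mod 26 = 2 -> C
  Y (position 24) -> position (24+11) mod 26 = 9 -> J
  P (position 15) -> position (15+11) mod 26 = 0 -> A
  T (position 19) -> position (19+11) mod 26 = 4 -> E
Result: OPNCJAE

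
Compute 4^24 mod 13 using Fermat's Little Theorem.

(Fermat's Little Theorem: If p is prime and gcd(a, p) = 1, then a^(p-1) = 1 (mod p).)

Step 1: Since 13 is prime, by Fermat's Little Theorem: 4^12 = 1 (mod 13).
Step 2: Reduce exponent: 24 mod 12 = 0.
Step 3: So 4^24 = 4^0 (mod 13).
Step 4: 4^0 mod 13 = 1.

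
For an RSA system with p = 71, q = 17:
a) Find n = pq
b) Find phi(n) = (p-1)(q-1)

Step 1: n = p * q = 71 * 17 = 1207.
Step 2: phi(n) = (p-1)(q-1) = 70 * 16 = 1120.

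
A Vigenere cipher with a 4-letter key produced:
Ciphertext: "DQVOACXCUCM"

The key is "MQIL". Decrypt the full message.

Step 1: Key 'MQIL' has length 4. Extended key: MQILMQILMQI
Step 2: Decrypt each position:
  D(3) - M(12) = 17 = R
  Q(16) - Q(16) = 0 = A
  V(21) - I(8) = 13 = N
  O(14) - L(11) = 3 = D
  A(0) - M(12) = 14 = O
  C(2) - Q(16) = 12 = M
  X(23) - I(8) = 15 = P
  C(2) - L(11) = 17 = R
  U(20) - M(12) = 8 = I
  C(2) - Q(16) = 12 = M
  M(12) - I(8) = 4 = E
Plaintext: RANDOMPRIME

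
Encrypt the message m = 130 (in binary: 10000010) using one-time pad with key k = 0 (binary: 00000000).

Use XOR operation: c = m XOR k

Step 1: Write out the XOR operation bit by bit:
  Message: 10000010
  Key:     00000000
  XOR:     10000010
Step 2: Convert to decimal: 10000010 = 130.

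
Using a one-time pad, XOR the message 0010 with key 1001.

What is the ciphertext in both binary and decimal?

Step 1: Write out the XOR operation bit by bit:
  Message: 0010
  Key:     1001
  XOR:     1011
Step 2: Convert to decimal: 1011 = 11.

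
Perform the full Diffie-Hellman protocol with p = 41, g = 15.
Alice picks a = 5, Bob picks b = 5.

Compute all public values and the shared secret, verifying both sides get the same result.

Step 1: A = g^a mod p = 15^5 mod 41 = 14.
Step 2: B = g^b mod p = 15^5 mod 41 = 14.
Step 3: Alice computes s = B^a mod p = 14^5 mod 41 = 27.
Step 4: Bob computes s = A^b mod p = 14^5 mod 41 = 27.
Both sides agree: shared secret = 27.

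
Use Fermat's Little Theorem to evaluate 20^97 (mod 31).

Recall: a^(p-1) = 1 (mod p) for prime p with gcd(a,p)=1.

Step 1: Since 31 is prime, by Fermat's Little Theorem: 20^30 = 1 (mod 31).
Step 2: Reduce exponent: 97 mod 30 = 7.
Step 3: So 20^97 = 20^7 (mod 31).
Step 4: 20^7 mod 31 = 18.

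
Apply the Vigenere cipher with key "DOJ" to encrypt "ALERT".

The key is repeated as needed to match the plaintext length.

Step 1: Repeat key to match plaintext length:
  Plaintext: ALERT
  Key:       DOJDO
Step 2: Encrypt each letter:
  A(0) + D(3) = (0+3) mod 26 = 3 = D
  L(11) + O(14) = (11+14) mod 26 = 25 = Z
  E(4) + J(9) = (4+9) mod 26 = 13 = N
  R(17) + D(3) = (17+3) mod 26 = 20 = U
  T(19) + O(14) = (19+14) mod 26 = 7 = H
Ciphertext: DZNUH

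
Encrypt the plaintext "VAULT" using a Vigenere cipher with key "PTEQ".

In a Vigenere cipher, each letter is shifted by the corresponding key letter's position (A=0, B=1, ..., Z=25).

Step 1: Repeat key to match plaintext length:
  Plaintext: VAULT
  Key:       PTEQP
Step 2: Encrypt each letter:
  V(21) + P(15) = (21+15) mod 26 = 10 = K
  A(0) + T(19) = (0+19) mod 26 = 19 = T
  U(20) + E(4) = (20+4) mod 26 = 24 = Y
  L(11) + Q(16) = (11+16) mod 26 = 1 = B
  T(19) + P(15) = (19+15) mod 26 = 8 = I
Ciphertext: KTYBI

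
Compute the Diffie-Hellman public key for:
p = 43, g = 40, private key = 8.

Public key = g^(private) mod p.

Step 1: A = g^a mod p = 40^8 mod 43.
  40^1 mod 43 = 40
  40^2 mod 43 = (40 * 40) mod 43 = 9
  40^3 mod 43 = (9 * 40) mod 43 = 16
  40^4 mod 43 = (16 * 40) mod 43 = 38
  40^5 mod 43 = (38 * 40) mod 43 = 15
  40^6 mod 43 = (15 * 40) mod 43 = 41
  40^7 mod 43 = (41 * 40) mod 43 = 6
  40^8 mod 43 = (6 * 40) mod 43 = 25
Result: A = 25.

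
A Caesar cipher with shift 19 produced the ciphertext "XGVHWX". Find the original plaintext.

Step 1: Reverse the shift by subtracting 19 from each letter position.
  X (position 23) -> position (23-19) mod 26 = 4 -> E
  G (position 6) -> position (6-19) mod 26 = 13 -> N
  V (position 21) -> position (21-19) mod 26 = 2 -> C
  H (position 7) -> position (7-19) mod 26 = 14 -> O
  W (position 22) -> position (22-19) mod 26 = 3 -> D
  X (position 23) -> position (23-19) mod 26 = 4 -> E
Decrypted message: ENCODE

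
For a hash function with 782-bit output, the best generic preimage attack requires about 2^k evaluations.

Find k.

Step 1: The hash has a 782-bit output.
Step 2: Preimage resistance means: given a digest h(x), it should be infeasible to find any input that hashes to it.
With a 782-bit output there are 2^782 possible digests, so a generic brute-force preimage search costs about 2^782 evaluations.
Step 3: Security level = 782 bits.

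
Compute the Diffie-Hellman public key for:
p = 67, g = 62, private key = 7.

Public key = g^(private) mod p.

Step 1: A = g^a mod p = 62^7 mod 67.
  62^1 mod 67 = 62
  62^2 mod 67 = (62 * 62) mod 67 = 25
  62^3 mod 67 = (25 * 62) mod 67 = 9
  62^4 mod 67 = (9 * 62) mod 67 = 22
  62^5 mod 67 = (22 * 62) mod 67 = 24
  62^6 mod 67 = (24 * 62) mod 67 = 14
  62^7 mod 67 = (14 * 62) mod 67 = 64
Result: A = 64.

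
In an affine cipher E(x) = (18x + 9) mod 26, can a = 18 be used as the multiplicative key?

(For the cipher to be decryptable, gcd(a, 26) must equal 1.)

Step 1: Compute gcd(18, 26).
Step 2: gcd(18, 26) = 2.
Since gcd = 2 != 1, 18 shares a common factor with 26, so it cannot be used.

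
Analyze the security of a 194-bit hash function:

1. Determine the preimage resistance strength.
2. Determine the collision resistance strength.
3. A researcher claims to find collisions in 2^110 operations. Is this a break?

Step 1: Preimage resistance requires brute-force of 2^194 operations.
Step 2: Collision resistance (birthday bound) = 2^(194/2) = 2^97.
Step 3: The claimed attack costs 2^110 operations.
Step 4: Since 2^110 >= 2^97, the claimed attack is no faster than the generic birthday attack, so this does not break collision resistance.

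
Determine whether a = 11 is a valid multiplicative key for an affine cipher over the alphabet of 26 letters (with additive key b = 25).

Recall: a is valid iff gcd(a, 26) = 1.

Step 1: Compute gcd(11, 26).
Step 2: gcd(11, 26) = 1.
Since gcd = 1, 11 is coprime with 26, so it is a valid key.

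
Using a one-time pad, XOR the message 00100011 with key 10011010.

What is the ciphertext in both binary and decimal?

Step 1: Write out the XOR operation bit by bit:
  Message: 00100011
  Key:     10011010
  XOR:     10111001
Step 2: Convert to decimal: 10111001 = 185.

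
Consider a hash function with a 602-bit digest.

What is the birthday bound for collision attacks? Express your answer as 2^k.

Step 1: The birthday paradox gives collision probability ~50% after sqrt(2^n) = 2^(n/2) hashes.
Step 2: For 602-bit output: 2^(602/2) = 2^301.
Step 3: Approximately 2^301 hash computations needed.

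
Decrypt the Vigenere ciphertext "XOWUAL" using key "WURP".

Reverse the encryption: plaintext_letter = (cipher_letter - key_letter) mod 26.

Step 1: Extend key: WURPWU
Step 2: Decrypt each letter (c - k) mod 26:
  X(23) - W(22) = (23-22) mod 26 = 1 = B
  O(14) - U(20) = (14-20) mod 26 = 20 = U
  W(22) - R(17) = (22-17) mod 26 = 5 = F
  U(20) - P(15) = (20-15) mod 26 = 5 = F
  A(0) - W(22) = (0-22) mod 26 = 4 = E
  L(11) - U(20) = (11-20) mod 26 = 17 = R
Plaintext: BUFFER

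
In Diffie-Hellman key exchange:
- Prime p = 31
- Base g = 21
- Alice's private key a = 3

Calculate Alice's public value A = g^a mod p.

Step 1: A = g^a mod p = 21^3 mod 31.
  21^1 mod 31 = 21
  21^2 mod 31 = (21 * 21) mod 31 = 7
  21^3 mod 31 = (7 * 21) mod 31 = 23
Result: A = 23.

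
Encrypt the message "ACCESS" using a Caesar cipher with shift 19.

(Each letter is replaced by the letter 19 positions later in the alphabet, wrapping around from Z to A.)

Step 1: For each letter, shift forward by 19 positions (mod 26).
  A (position 0) -> position (0+19) mod 26 = 19 -> T
  C (position 2) -> position (2+19) mod 26 = 21 -> V
  C (position 2) -> position (2+19) mod 26 = 21 -> V
  E (position 4) -> position (4+19) mod 26 = 23 -> X
  S (position 18) -> position (18+19) mod 26 = 11 -> L
  S (position 18) -> position (18+19) mod 26 = 11 -> L
Result: TVVXLL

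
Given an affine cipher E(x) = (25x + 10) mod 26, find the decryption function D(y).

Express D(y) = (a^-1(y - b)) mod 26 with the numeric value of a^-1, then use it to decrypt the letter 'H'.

Step 1: Find a^-1, the modular inverse of 25 mod 26.
Step 2: We need 25 * a^-1 = 1 (mod 26).
Step 3: 25 * 25 = 625 = 24 * 26 + 1, so a^-1 = 25.
Step 4: D(y) = 25(y - 10) mod 26.
Step 5: Apply to 'H' (y = 7): D(7) = 25 * (7 - 10) mod 26 = 25 * -3 mod 26 = 3 -> 'D'.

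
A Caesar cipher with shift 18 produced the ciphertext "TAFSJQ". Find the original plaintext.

Step 1: Reverse the shift by subtracting 18 from each letter position.
  T (position 19) -> position (19-18) mod 26 = 1 -> B
  A (position 0) -> position (0-18) mod 26 = 8 -> I
  F (position 5) -> position (5-18) mod 26 = 13 -> N
  S (position 18) -> position (18-18) mod 26 = 0 -> A
  J (position 9) -> position (9-18) mod 26 = 17 -> R
  Q (position 16) -> position (16-18) mod 26 = 24 -> Y
Decrypted message: BINARY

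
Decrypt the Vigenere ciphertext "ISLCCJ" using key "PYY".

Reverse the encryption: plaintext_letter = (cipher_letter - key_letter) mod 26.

Step 1: Extend key: PYYPYY
Step 2: Decrypt each letter (c - k) mod 26:
  I(8) - P(15) = (8-15) mod 26 = 19 = T
  S(18) - Y(24) = (18-24) mod 26 = 20 = U
  L(11) - Y(24) = (11-24) mod 26 = 13 = N
  C(2) - P(15) = (2-15) mod 26 = 13 = N
  C(2) - Y(24) = (2-24) mod 26 = 4 = E
  J(9) - Y(24) = (9-24) mod 26 = 11 = L
Plaintext: TUNNEL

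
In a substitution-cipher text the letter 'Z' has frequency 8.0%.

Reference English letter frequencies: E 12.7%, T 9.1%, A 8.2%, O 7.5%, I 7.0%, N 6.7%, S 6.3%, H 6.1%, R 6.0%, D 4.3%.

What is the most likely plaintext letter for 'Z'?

Step 1: The observed frequency is 8.0%.
Step 2: Compare with English frequencies:
  E: 12.7% (difference: 4.7%)
  T: 9.1% (difference: 1.1%)
  A: 8.2% (difference: 0.2%) <-- closest
  O: 7.5% (difference: 0.5%)
  I: 7.0% (difference: 1.0%)
  N: 6.7% (difference: 1.3%)
  S: 6.3% (difference: 1.7%)
  H: 6.1% (difference: 1.9%)
  R: 6.0% (difference: 2.0%)
  D: 4.3% (difference: 3.7%)
Step 3: 'Z' most likely represents 'A' (frequency 8.2%).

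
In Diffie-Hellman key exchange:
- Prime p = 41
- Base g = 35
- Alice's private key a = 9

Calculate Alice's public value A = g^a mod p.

Step 1: A = g^a mod p = 35^9 mod 41.
  35^1 mod 41 = 35
  35^2 mod 41 = (35 * 35) mod 41 = 36
  35^3 mod 41 = (36 * 35) mod 41 = 30
  35^4 mod 41 = (30 * 35) mod 41 = 25
  35^5 mod 41 = (25 * 35) mod 41 = 14
  35^6 mod 41 = (14 * 35) mod 41 = 39
  35^7 mod 41 = (39 * 35) mod 41 = 12
  35^8 mod 41 = (12 * 35) mod 41 = 10
  35^9 mod 41 = (10 * 35) mod 41 = 22
Result: A = 22.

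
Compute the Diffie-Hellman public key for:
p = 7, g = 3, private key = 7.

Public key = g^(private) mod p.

Step 1: A = g^a mod p = 3^7 mod 7.
  3^1 mod 7 = 3
  3^2 mod 7 = (3 * 3) mod 7 = 2
  3^3 mod 7 = (2 * 3) mod 7 = 6
  3^4 mod 7 = (6 * 3) mod 7 = 4
  3^5 mod 7 = (4 * 3) mod 7 = 5
  3^6 mod 7 = (5 * 3) mod 7 = 1
  3^7 mod 7 = (1 * 3) mod 7 = 3
Result: A = 3.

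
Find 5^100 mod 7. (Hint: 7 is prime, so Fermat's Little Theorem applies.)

Step 1: Since 7 is prime, by Fermat's Little Theorem: 5^6 = 1 (mod 7).
Step 2: Reduce exponent: 100 mod 6 = 4.
Step 3: So 5^100 = 5^4 (mod 7).
Step 4: 5^4 mod 7 = 2.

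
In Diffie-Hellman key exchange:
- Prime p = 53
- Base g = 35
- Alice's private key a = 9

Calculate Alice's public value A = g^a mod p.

Step 1: A = g^a mod p = 35^9 mod 53.
  35^1 mod 53 = 35
  35^2 mod 53 = (35 * 35) mod 53 = 6
  35^3 mod 53 = (6 * 35) mod 53 = 51
  35^4 mod 53 = (51 * 35) mod 53 = 36
  35^5 mod 53 = (36 * 35) mod 53 = 41
  35^6 mod 53 = (41 * 35) mod 53 = 4
  35^7 mod 53 = (4 * 35) mod 53 = 34
  35^8 mod 53 = (34 * 35) mod 53 = 24
  35^9 mod 53 = (24 * 35) mod 53 = 45
Result: A = 45.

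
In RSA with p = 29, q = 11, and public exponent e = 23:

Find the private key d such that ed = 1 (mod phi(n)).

Step 1: n = 29 * 11 = 319.
Step 2: phi(n) = 28 * 10 = 280.
Step 3: Find d such that 23 * d = 1 (mod 280).
Step 4: d = 23^(-1) mod 280 = 207.
Verification: 23 * 207 = 4761 = 17 * 280 + 1.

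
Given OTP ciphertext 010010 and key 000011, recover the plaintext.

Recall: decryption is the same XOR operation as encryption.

Step 1: XOR ciphertext with key:
  Ciphertext: 010010
  Key:        000011
  XOR:        010001
Step 2: Plaintext = 010001 = 17 in decimal.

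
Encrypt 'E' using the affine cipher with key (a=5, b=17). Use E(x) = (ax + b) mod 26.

Step 1: Convert 'E' to number: x = 4.
Step 2: E(4) = (5 * 4 + 17) mod 26 = 37 mod 26 = 11.
Step 3: Convert 11 back to letter: L.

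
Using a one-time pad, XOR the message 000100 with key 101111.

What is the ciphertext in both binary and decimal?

Step 1: Write out the XOR operation bit by bit:
  Message: 000100
  Key:     101111
  XOR:     101011
Step 2: Convert to decimal: 101011 = 43.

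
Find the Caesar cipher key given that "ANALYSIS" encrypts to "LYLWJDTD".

Step 1: Compare first letters: A (position 0) -> L (position 11).
Step 2: Shift = (11 - 0) mod 26 = 11.
The shift value is 11.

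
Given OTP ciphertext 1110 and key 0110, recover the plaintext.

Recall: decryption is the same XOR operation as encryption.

Step 1: XOR ciphertext with key:
  Ciphertext: 1110
  Key:        0110
  XOR:        1000
Step 2: Plaintext = 1000 = 8 in decimal.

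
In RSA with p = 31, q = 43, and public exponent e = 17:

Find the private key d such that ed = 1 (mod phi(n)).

Step 1: n = 31 * 43 = 1333.
Step 2: phi(n) = 30 * 42 = 1260.
Step 3: Find d such that 17 * d = 1 (mod 1260).
Step 4: d = 17^(-1) mod 1260 = 593.
Verification: 17 * 593 = 10081 = 8 * 1260 + 1.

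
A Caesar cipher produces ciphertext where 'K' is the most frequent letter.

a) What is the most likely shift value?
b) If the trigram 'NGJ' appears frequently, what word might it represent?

Step 1: In English, 'E' is the most frequent letter (12.7%).
Step 2: The most frequent ciphertext letter is 'K' (position 10).
Step 3: Shift = (10 - 4) mod 26 = 6.
Step 4: Decrypt 'NGJ' by shifting back 6:
  N -> H
  G -> A
  J -> D
Step 5: 'NGJ' decrypts to 'HAD'.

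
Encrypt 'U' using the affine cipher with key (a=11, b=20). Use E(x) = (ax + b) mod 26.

Step 1: Convert 'U' to number: x = 20.
Step 2: E(20) = (11 * 20 + 20) mod 26 = 240 mod 26 = 6.
Step 3: Convert 6 back to letter: G.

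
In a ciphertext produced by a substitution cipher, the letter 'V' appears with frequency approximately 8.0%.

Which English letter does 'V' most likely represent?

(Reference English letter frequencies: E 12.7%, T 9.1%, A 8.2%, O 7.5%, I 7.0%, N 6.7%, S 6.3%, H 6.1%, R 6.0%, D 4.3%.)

Step 1: The observed frequency is 8.0%.
Step 2: Compare with English frequencies:
  E: 12.7% (difference: 4.7%)
  T: 9.1% (difference: 1.1%)
  A: 8.2% (difference: 0.2%) <-- closest
  O: 7.5% (difference: 0.5%)
  I: 7.0% (difference: 1.0%)
  N: 6.7% (difference: 1.3%)
  S: 6.3% (difference: 1.7%)
  H: 6.1% (difference: 1.9%)
  R: 6.0% (difference: 2.0%)
  D: 4.3% (difference: 3.7%)
Step 3: 'V' most likely represents 'A' (frequency 8.2%).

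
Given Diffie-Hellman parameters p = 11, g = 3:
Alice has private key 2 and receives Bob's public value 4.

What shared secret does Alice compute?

Step 1: s = B^a mod p = 4^2 mod 11.
  4^1 mod 11 = 4
  4^2 mod 11 = (4 * 4) mod 11 = 5
Result: shared secret = 5.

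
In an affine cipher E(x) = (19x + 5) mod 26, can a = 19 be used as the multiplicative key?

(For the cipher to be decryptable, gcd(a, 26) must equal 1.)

Step 1: Compute gcd(19, 26).
Step 2: gcd(19, 26) = 1.
Since gcd = 1, 19 is coprime with 26, so it is a valid key.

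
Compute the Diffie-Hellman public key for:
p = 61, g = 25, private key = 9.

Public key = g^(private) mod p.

Step 1: A = g^a mod p = 25^9 mod 61.
  25^1 mod 61 = 25
  25^2 mod 61 = (25 * 25) mod 61 = 15
  25^3 mod 61 = (15 * 25) mod 61 = 9
  25^4 mod 61 = (9 * 25) mod 61 = 42
  25^5 mod 61 = (42 * 25) mod 61 = 13
  25^6 mod 61 = (13 * 25) mod 61 = 20
  25^7 mod 61 = (20 * 25) mod 61 = 12
  25^8 mod 61 = (12 * 25) mod 61 = 56
  25^9 mod 61 = (56 * 25) mod 61 = 58
Result: A = 58.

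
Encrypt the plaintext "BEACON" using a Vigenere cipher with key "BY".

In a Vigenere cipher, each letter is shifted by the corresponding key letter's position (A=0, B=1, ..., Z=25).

Step 1: Repeat key to match plaintext length:
  Plaintext: BEACON
  Key:       BYBYBY
Step 2: Encrypt each letter:
  B(1) + B(1) = (1+1) mod 26 = 2 = C
  E(4) + Y(24) = (4+24) mod 26 = 2 = C
  A(0) + B(1) = (0+1) mod 26 = 1 = B
  C(2) + Y(24) = (2+24) mod 26 = 0 = A
  O(14) + B(1) = (14+1) mod 26 = 15 = P
  N(13) + Y(24) = (13+24) mod 26 = 11 = L
Ciphertext: CCBAPL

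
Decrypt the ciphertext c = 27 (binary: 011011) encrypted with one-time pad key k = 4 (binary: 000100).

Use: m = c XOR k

Step 1: XOR ciphertext with key:
  Ciphertext: 011011
  Key:        000100
  XOR:        011111
Step 2: Plaintext = 011111 = 31 in decimal.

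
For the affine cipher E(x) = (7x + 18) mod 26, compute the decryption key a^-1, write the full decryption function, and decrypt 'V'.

Step 1: Find a^-1, the modular inverse of 7 mod 26.
Step 2: We need 7 * a^-1 = 1 (mod 26).
Step 3: 7 * 15 = 105 = 4 * 26 + 1, so a^-1 = 15.
Step 4: D(y) = 15(y - 18) mod 26.
Step 5: Apply to 'V' (y = 21): D(21) = 15 * (21 - 18) mod 26 = 15 * 3 mod 26 = 19 -> 'T'.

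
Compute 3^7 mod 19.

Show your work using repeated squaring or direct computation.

Step 1: Compute 3^7 mod 19 step by step, reducing modulo 19 at each step.
  3^1 mod 19 = 3
  3^2 mod 19 = (3 * 3) mod 19 = 9
  3^3 mod 19 = (9 * 3) mod 19 = 8
  3^4 mod 19 = (8 * 3) mod 19 = 5
  3^5 mod 19 = (5 * 3) mod 19 = 15
  3^6 mod 19 = (15 * 3) mod 19 = 7
  3^7 mod 19 = (7 * 3) mod 19 = 2
Step 2: Result = 2.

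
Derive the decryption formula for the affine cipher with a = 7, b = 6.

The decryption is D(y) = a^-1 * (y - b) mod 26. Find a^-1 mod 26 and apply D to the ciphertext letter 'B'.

Step 1: Find a^-1, the modular inverse of 7 mod 26.
Step 2: We need 7 * a^-1 = 1 (mod 26).
Step 3: 7 * 15 = 105 = 4 * 26 + 1, so a^-1 = 15.
Step 4: D(y) = 15(y - 6) mod 26.
Step 5: Apply to 'B' (y = 1): D(1) = 15 * (1 - 6) mod 26 = 15 * -5 mod 26 = 3 -> 'D'.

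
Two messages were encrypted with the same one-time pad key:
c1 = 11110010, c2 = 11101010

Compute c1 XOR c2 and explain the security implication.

Step 1: c1 XOR c2 = (m1 XOR k) XOR (m2 XOR k).
Step 2: By XOR associativity/commutativity: = m1 XOR m2 XOR k XOR k = m1 XOR m2.
Step 3: 11110010 XOR 11101010 = 00011000 = 24.
Step 4: The key cancels out! An attacker learns m1 XOR m2 = 24, revealing the relationship between plaintexts.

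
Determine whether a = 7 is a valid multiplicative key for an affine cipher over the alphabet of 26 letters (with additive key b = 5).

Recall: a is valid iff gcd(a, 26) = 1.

Step 1: Compute gcd(7, 26).
Step 2: gcd(7, 26) = 1.
Since gcd = 1, 7 is coprime with 26, so it is a valid key.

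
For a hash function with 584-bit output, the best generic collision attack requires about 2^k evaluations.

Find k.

Step 1: The hash has a 584-bit output.
Step 2: Collision resistance means it should be infeasible to find any x != y with h(x) = h(y).
By the birthday bound, a generic collision search succeeds after about sqrt(2^584) = 2^(584/2) = 2^292 evaluations.
Step 3: Security level = 292 bits.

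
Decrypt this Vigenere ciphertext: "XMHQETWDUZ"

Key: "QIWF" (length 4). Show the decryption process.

Step 1: Key 'QIWF' has length 4. Extended key: QIWFQIWFQI
Step 2: Decrypt each position:
  X(23) - Q(16) = 7 = H
  M(12) - I(8) = 4 = E
  H(7) - W(22) = 11 = L
  Q(16) - F(5) = 11 = L
  E(4) - Q(16) = 14 = O
  T(19) - I(8) = 11 = L
  W(22) - W(22) = 0 = A
  D(3) - F(5) = 24 = Y
  U(20) - Q(16) = 4 = E
  Z(25) - I(8) = 17 = R
Plaintext: HELLOLAYER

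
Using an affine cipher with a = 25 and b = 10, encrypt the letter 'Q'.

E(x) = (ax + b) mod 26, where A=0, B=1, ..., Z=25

Step 1: Convert 'Q' to number: x = 16.
Step 2: E(16) = (25 * 16 + 10) mod 26 = 410 mod 26 = 20.
Step 3: Convert 20 back to letter: U.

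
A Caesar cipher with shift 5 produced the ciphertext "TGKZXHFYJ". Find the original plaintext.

Step 1: Reverse the shift by subtracting 5 from each letter position.
  T (position 19) -> position (19-5) mod 26 = 14 -> O
  G (position 6) -> position (6-5) mod 26 = 1 -> B
  K (position 10) -> position (10-5) mod 26 = 5 -> F
  Z (position 25) -> position (25-5) mod 26 = 20 -> U
  X (position 23) -> position (23-5) mod 26 = 18 -> S
  H (position 7) -> position (7-5) mod 26 = 2 -> C
  F (position 5) -> position (5-5) mod 26 = 0 -> A
  Y (position 24) -> position (24-5) mod 26 = 19 -> T
  J (position 9) -> position (9-5) mod 26 = 4 -> E
Decrypted message: OBFUSCATE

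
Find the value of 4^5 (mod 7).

Step 1: Compute 4^5 mod 7 step by step, reducing modulo 7 at each step.
  4^1 mod 7 = 4
  4^2 mod 7 = (4 * 4) mod 7 = 2
  4^3 mod 7 = (2 * 4) mod 7 = 1
  4^4 mod 7 = (1 * 4) mod 7 = 4
  4^5 mod 7 = (4 * 4) mod 7 = 2
Step 2: Result = 2.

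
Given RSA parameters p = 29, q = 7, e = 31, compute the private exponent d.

Step 1: n = 29 * 7 = 203.
Step 2: phi(n) = 28 * 6 = 168.
Step 3: Find d such that 31 * d = 1 (mod 168).
Step 4: d = 31^(-1) mod 168 = 103.
Verification: 31 * 103 = 3193 = 19 * 168 + 1.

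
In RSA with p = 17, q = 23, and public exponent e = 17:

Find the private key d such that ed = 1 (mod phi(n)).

Step 1: n = 17 * 23 = 391.
Step 2: phi(n) = 16 * 22 = 352.
Step 3: Find d such that 17 * d = 1 (mod 352).
Step 4: d = 17^(-1) mod 352 = 145.
Verification: 17 * 145 = 2465 = 7 * 352 + 1.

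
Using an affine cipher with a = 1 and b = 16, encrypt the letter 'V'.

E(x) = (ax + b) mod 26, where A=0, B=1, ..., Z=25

Step 1: Convert 'V' to number: x = 21.
Step 2: E(21) = (1 * 21 + 16) mod 26 = 37 mod 26 = 11.
Step 3: Convert 11 back to letter: L.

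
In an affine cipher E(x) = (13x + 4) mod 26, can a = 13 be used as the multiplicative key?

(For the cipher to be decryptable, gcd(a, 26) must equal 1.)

Step 1: Compute gcd(13, 26).
Step 2: gcd(13, 26) = 13.
Since gcd = 13 != 1, 13 shares a common factor with 26, so it cannot be used.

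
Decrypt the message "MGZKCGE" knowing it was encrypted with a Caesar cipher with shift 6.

Step 1: Reverse the shift by subtracting 6 from each letter position.
  M (position 12) -> position (12-6) mod 26 = 6 -> G
  G (position 6) -> position (6-6) mod 26 = 0 -> A
  Z (position 25) -> position (25-6) mod 26 = 19 -> T
  K (position 10) -> position (10-6) mod 26 = 4 -> E
  C (position 2) -> position (2-6) mod 26 = 22 -> W
  G (position 6) -> position (6-6) mod 26 = 0 -> A
  E (position 4) -> position (4-6) mod 26 = 24 -> Y
Decrypted message: GATEWAY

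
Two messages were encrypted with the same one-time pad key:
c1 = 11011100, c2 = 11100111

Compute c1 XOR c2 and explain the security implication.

Step 1: c1 XOR c2 = (m1 XOR k) XOR (m2 XOR k).
Step 2: By XOR associativity/commutativity: = m1 XOR m2 XOR k XOR k = m1 XOR m2.
Step 3: 11011100 XOR 11100111 = 00111011 = 59.
Step 4: The key cancels out! An attacker learns m1 XOR m2 = 59, revealing the relationship between plaintexts.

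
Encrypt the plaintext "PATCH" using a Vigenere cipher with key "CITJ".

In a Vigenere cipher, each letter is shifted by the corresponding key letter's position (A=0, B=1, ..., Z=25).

Step 1: Repeat key to match plaintext length:
  Plaintext: PATCH
  Key:       CITJC
Step 2: Encrypt each letter:
  P(15) + C(2) = (15+2) mod 26 = 17 = R
  A(0) + I(8) = (0+8) mod 26 = 8 = I
  T(19) + T(19) = (19+19) mod 26 = 12 = M
  C(2) + J(9) = (2+9) mod 26 = 11 = L
  H(7) + C(2) = (7+2) mod 26 = 9 = J
Ciphertext: RIMLJ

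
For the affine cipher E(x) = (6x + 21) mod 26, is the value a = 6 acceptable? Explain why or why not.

Step 1: Compute gcd(6, 26).
Step 2: gcd(6, 26) = 2.
Since gcd = 2 != 1, 6 shares a common factor with 26, so it cannot be used.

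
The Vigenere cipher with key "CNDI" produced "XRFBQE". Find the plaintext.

Step 1: Extend key: CNDICN
Step 2: Decrypt each letter (c - k) mod 26:
  X(23) - C(2) = (23-2) mod 26 = 21 = V
  R(17) - N(13) = (17-13) mod 26 = 4 = E
  F(5) - D(3) = (5-3) mod 26 = 2 = C
  B(1) - I(8) = (1-8) mod 26 = 19 = T
  Q(16) - C(2) = (16-2) mod 26 = 14 = O
  E(4) - N(13) = (4-13) mod 26 = 17 = R
Plaintext: VECTOR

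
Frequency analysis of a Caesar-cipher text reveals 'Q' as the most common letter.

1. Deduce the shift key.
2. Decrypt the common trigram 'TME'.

Step 1: In English, 'E' is the most frequent letter (12.7%).
Step 2: The most frequent ciphertext letter is 'Q' (position 16).
Step 3: Shift = (16 - 4) mod 26 = 12.
Step 4: Decrypt 'TME' by shifting back 12:
  T -> H
  M -> A
  E -> S
Step 5: 'TME' decrypts to 'HAS'.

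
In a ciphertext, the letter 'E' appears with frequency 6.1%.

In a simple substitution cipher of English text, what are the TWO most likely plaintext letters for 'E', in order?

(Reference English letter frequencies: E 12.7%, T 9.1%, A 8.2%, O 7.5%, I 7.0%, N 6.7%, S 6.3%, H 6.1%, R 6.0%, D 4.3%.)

Step 1: Observed frequency of 'E' is 6.1%.
Step 2: Compute distances to each reference frequency and sort:
  H (6.1%): difference = 0.0% <-- BEST
  R (6.0%): difference = 0.1% <-- RUNNER-UP
  S (6.3%): difference = 0.2%
  N (6.7%): difference = 0.6%
  I (7.0%): difference = 0.9%
Step 3: Most likely is 'H' (6.1%, diff 0.0%); second most likely is 'R' (6.0%, diff 0.1%).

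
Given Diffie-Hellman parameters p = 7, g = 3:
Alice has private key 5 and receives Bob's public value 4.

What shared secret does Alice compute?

Step 1: s = B^a mod p = 4^5 mod 7.
  4^1 mod 7 = 4
  4^2 mod 7 = (4 * 4) mod 7 = 2
  4^3 mod 7 = (2 * 4) mod 7 = 1
  4^4 mod 7 = (1 * 4) mod 7 = 4
  4^5 mod 7 = (4 * 4) mod 7 = 2
Result: shared secret = 2.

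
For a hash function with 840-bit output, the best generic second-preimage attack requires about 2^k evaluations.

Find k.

Step 1: The hash has a 840-bit output.
Step 2: Second-preimage resistance means: given a specific input x, it should be infeasible to find a different y with h(y) = h(x).
With a 840-bit output, a generic search for a second preimage costs about 2^840 evaluations (each trial matches the fixed target with probability 2^-840).
Step 3: Security level = 840 bits.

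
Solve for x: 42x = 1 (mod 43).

Step 1: We need x such that 42 * x = 1 (mod 43).
Step 2: Using the extended Euclidean algorithm or trial:
  42 * 42 = 1764 = 41 * 43 + 1.
Step 3: Since 1764 mod 43 = 1, the inverse is x = 42.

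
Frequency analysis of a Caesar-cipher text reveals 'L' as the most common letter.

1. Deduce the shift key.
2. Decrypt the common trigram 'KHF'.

Step 1: In English, 'E' is the most frequent letter (12.7%).
Step 2: The most frequent ciphertext letter is 'L' (position 11).
Step 3: Shift = (11 - 4) mod 26 = 7.
Step 4: Decrypt 'KHF' by shifting back 7:
  K -> D
  H -> A
  F -> Y
Step 5: 'KHF' decrypts to 'DAY'.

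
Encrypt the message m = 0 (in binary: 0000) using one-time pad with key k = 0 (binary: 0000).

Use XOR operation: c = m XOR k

Step 1: Write out the XOR operation bit by bit:
  Message: 0000
  Key:     0000
  XOR:     0000
Step 2: Convert to decimal: 0000 = 0.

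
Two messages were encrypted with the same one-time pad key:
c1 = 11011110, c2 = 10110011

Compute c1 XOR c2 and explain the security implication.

Step 1: c1 XOR c2 = (m1 XOR k) XOR (m2 XOR k).
Step 2: By XOR associativity/commutativity: = m1 XOR m2 XOR k XOR k = m1 XOR m2.
Step 3: 11011110 XOR 10110011 = 01101101 = 109.
Step 4: The key cancels out! An attacker learns m1 XOR m2 = 109, revealing the relationship between plaintexts.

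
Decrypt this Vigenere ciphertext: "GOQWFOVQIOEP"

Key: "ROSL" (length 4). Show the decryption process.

Step 1: Key 'ROSL' has length 4. Extended key: ROSLROSLROSL
Step 2: Decrypt each position:
  G(6) - R(17) = 15 = P
  O(14) - O(14) = 0 = A
  Q(16) - S(18) = 24 = Y
  W(22) - L(11) = 11 = L
  F(5) - R(17) = 14 = O
  O(14) - O(14) = 0 = A
  V(21) - S(18) = 3 = D
  Q(16) - L(11) = 5 = F
  I(8) - R(17) = 17 = R
  O(14) - O(14) = 0 = A
  E(4) - S(18) = 12 = M
  P(15) - L(11) = 4 = E
Plaintext: PAYLOADFRAME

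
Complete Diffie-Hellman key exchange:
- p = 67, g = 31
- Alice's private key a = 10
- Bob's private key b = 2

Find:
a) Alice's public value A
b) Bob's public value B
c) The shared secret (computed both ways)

Step 1: A = g^a mod p = 31^10 mod 67 = 55.
Step 2: B = g^b mod p = 31^2 mod 67 = 23.
Step 3: Alice computes s = B^a mod p = 23^10 mod 67 = 10.
Step 4: Bob computes s = A^b mod p = 55^2 mod 67 = 10.
Both sides agree: shared secret = 10.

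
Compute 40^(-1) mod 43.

Step 1: We need x such that 40 * x = 1 (mod 43).
Step 2: Using the extended Euclidean algorithm or trial:
  40 * 14 = 560 = 13 * 43 + 1.
Step 3: Since 560 mod 43 = 1, the inverse is x = 14.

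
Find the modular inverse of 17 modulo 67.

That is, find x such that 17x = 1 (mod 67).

Step 1: We need x such that 17 * x = 1 (mod 67).
Step 2: Using the extended Euclidean algorithm or trial:
  17 * 4 = 68 = 1 * 67 + 1.
Step 3: Since 68 mod 67 = 1, the inverse is x = 4.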